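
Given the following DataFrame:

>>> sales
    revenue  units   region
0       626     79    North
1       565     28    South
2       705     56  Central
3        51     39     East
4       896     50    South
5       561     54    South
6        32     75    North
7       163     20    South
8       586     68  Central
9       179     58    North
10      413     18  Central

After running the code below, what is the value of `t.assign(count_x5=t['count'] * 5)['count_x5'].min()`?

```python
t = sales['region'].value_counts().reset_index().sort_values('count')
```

5

value_counts of region:
region
South      4
North      3
Central    3
East       1
Name: count, dtype: int64
reset_index():
    region  count
0    South      4
1    North      3
2  Central      3
3     East      1
sort by count:
    region  count
3     East      1
1    North      3
2  Central      3
0    South      4
add column count_x5 = t['count'] * 5:
    region  count  count_x5
3     East      1         5
1    North      3        15
2  Central      3        15
0    South      4        20
Finally, min of column 'count_x5' = 5.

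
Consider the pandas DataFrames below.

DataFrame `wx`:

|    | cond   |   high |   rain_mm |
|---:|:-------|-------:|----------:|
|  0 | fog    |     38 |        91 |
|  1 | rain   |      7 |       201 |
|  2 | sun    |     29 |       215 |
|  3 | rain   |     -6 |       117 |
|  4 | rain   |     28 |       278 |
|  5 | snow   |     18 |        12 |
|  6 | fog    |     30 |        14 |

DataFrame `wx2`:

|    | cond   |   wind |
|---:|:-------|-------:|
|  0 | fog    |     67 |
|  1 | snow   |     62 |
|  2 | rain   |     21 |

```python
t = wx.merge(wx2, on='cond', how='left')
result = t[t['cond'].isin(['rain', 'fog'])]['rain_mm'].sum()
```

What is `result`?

merge on 'cond' (how='left') → 7 rows:
   cond  high  rain_mm  wind
0   fog    38       91  67.0
1  rain     7      201  21.0
2   sun    29      215   NaN
3  rain    -6      117  21.0
4  rain    28      278  21.0
5  snow    18       12  62.0
6   fog    30       14  67.0
filter rows where cond in ['rain', 'fog']:
   cond  high  rain_mm  wind
0   fog    38       91  67.0
1  rain     7      201  21.0
3  rain    -6      117  21.0
4  rain    28      278  21.0
6   fog    30       14  67.0

701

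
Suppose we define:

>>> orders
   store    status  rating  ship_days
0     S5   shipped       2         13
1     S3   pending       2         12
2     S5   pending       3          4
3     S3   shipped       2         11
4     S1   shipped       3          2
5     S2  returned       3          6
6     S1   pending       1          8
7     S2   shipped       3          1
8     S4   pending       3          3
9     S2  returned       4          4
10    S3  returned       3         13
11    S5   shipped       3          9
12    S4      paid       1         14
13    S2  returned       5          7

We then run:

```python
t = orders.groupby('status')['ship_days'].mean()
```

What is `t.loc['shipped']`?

7.2

group by status, mean of ship_days:
status
paid        14.00
pending      6.75
returned     7.50
shipped      7.20
Name: ship_days, dtype: float64
The value at index 'shipped' is 7.2.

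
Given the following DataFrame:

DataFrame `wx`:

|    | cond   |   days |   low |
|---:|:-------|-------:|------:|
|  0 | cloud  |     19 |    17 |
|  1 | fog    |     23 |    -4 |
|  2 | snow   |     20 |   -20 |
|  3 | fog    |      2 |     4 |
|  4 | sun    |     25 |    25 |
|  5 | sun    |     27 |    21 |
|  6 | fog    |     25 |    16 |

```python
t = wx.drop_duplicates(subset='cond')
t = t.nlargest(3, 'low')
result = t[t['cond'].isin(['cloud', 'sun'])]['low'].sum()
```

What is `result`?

drop duplicate cond (keep=first):
    cond  days  low
0  cloud    19   17
1    fog    23   -4
2   snow    20  -20
4    sun    25   25
take 3 rows with largest low:
    cond  days  low
4    sun    25   25
0  cloud    19   17
1    fog    23   -4
filter rows where cond in ['cloud', 'sun']:
    cond  days  low
4    sun    25   25
0  cloud    19   17
Hence 42.

42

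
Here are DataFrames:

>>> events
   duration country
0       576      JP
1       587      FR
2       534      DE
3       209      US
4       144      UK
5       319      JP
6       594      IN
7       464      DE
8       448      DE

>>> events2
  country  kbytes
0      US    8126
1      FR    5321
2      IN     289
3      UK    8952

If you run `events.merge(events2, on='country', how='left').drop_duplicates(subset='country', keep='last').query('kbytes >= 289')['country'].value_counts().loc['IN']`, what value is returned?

1

merge on 'country' (how='left') → 9 rows:
   duration country  kbytes
0       576      JP     NaN
1       587      FR  5321.0
2       534      DE     NaN
3       209      US  8126.0
4       144      UK  8952.0
5       319      JP     NaN
6       594      IN   289.0
7       464      DE     NaN
8       448      DE     NaN
drop duplicate country (keep=last):
   duration country  kbytes
1       587      FR  5321.0
3       209      US  8126.0
4       144      UK  8952.0
5       319      JP     NaN
6       594      IN   289.0
8       448      DE     NaN
filter rows where kbytes >= 289:
   duration country  kbytes
1       587      FR  5321.0
3       209      US  8126.0
4       144      UK  8952.0
6       594      IN   289.0
value_counts of country:
country
FR    1
US    1
UK    1
IN    1
Name: count, dtype: int64
Finally, value at index 'IN' = 1.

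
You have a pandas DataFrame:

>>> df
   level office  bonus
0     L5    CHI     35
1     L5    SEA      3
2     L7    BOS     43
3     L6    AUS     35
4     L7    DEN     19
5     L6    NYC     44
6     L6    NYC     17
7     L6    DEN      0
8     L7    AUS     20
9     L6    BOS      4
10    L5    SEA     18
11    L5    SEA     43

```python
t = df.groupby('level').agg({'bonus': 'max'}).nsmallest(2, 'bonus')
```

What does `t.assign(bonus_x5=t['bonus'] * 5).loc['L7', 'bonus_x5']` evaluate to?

215

group by level, max of bonus:
       bonus
level       
L5        43
L6        44
L7        43
take 2 rows with smallest bonus:
       bonus
level       
L5        43
L7        43
add column bonus_x5 = t['bonus'] * 5:
       bonus  bonus_x5
level                 
L5        43       215
L7        43       215
So loc['L7', 'bonus_x5'] = 215.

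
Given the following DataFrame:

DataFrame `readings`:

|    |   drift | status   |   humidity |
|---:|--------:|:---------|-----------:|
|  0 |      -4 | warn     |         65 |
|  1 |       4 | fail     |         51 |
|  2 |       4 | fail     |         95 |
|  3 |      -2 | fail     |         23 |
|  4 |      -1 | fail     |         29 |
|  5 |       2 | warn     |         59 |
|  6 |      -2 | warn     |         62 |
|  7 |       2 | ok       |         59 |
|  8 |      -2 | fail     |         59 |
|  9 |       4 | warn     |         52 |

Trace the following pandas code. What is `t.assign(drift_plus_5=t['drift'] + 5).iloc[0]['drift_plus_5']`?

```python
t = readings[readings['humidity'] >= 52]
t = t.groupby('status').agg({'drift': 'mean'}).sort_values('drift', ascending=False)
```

filter rows where humidity >= 52:
   drift status  humidity
0     -4   warn        65
2      4   fail        95
5      2   warn        59
6     -2   warn        62
7      2     ok        59
8     -2   fail        59
9      4   warn        52
group by status, mean of drift:
        drift
status       
fail      1.0
ok        2.0
warn      0.0
sort by drift descending:
        drift
status       
ok        2.0
fail      1.0
warn      0.0
add column drift_plus_5 = t['drift'] + 5:
        drift  drift_plus_5
status                     
ok        2.0           7.0
fail      1.0           6.0
warn      0.0           5.0
Finally, value at position 0, column 'drift_plus_5' = 7.0.

7.0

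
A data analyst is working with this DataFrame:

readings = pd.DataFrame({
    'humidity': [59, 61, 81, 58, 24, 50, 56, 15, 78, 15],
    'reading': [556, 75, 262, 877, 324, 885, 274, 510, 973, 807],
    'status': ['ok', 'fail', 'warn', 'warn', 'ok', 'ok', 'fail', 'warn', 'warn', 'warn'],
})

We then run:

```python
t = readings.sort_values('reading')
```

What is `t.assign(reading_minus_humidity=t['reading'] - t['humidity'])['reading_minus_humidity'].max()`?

895

sort by reading:
   humidity  reading status
1        61       75   fail
2        81      262   warn
6        56      274   fail
4        24      324     ok
7        15      510   warn
0        59      556     ok
9        15      807   warn
3        58      877   warn
5        50      885     ok
8        78      973   warn
add column reading_minus_humidity = t['reading'] - t['humidity']:
   humidity  reading status  reading_minus_humidity
1        61       75   fail                      14
2        81      262   warn                     181
6        56      274   fail                     218
4        24      324     ok                     300
7        15      510   warn                     495
0        59      556     ok                     497
9        15      807   warn                     792
3        58      877   warn                     819
5        50      885     ok                     835
8        78      973   warn                     895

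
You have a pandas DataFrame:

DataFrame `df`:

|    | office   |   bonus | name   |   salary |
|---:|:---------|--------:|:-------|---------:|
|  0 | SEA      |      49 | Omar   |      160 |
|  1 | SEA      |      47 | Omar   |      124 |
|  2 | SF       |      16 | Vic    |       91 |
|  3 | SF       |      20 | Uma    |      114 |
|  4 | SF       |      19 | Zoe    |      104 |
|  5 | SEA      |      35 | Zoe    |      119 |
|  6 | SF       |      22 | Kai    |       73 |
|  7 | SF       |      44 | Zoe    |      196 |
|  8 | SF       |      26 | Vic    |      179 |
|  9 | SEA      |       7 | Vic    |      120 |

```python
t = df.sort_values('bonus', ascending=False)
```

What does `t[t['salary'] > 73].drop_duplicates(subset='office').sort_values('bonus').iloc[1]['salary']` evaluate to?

160

sort by bonus descending:
  office  bonus  name  salary
0    SEA     49  Omar     160
1    SEA     47  Omar     124
7     SF     44   Zoe     196
5    SEA     35   Zoe     119
8     SF     26   Vic     179
6     SF     22   Kai      73
3     SF     20   Uma     114
4     SF     19   Zoe     104
2     SF     16   Vic      91
9    SEA      7   Vic     120
filter rows where salary > 73:
  office  bonus  name  salary
0    SEA     49  Omar     160
1    SEA     47  Omar     124
7     SF     44   Zoe     196
5    SEA     35   Zoe     119
8     SF     26   Vic     179
3     SF     20   Uma     114
4     SF     19   Zoe     104
2     SF     16   Vic      91
9    SEA      7   Vic     120
drop duplicate office (keep=first):
  office  bonus  name  salary
0    SEA     49  Omar     160
7     SF     44   Zoe     196
sort by bonus:
  office  bonus  name  salary
7     SF     44   Zoe     196
0    SEA     49  Omar     160
The value at position 1, column 'salary' is 160.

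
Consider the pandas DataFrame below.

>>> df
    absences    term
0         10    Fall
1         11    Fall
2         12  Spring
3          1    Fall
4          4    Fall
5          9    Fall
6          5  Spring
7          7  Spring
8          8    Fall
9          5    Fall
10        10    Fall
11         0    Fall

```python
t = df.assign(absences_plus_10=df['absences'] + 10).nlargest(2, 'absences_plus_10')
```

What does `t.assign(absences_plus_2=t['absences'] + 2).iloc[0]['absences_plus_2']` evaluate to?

14

add column absences_plus_10 = df['absences'] + 10:
    absences    term  absences_plus_10
0         10    Fall                20
1         11    Fall                21
2         12  Spring                22
3          1    Fall                11
4          4    Fall                14
5          9    Fall                19
6          5  Spring                15
7          7  Spring                17
8          8    Fall                18
9          5    Fall                15
10        10    Fall                20
11         0    Fall                10
take 2 rows with largest absences_plus_10:
   absences    term  absences_plus_10
2        12  Spring                22
1        11    Fall                21
add column absences_plus_2 = t['absences'] + 2:
   absences    term  absences_plus_10  absences_plus_2
2        12  Spring                22               14
1        11    Fall                21               13
Taking the value at position 0, column 'absences_plus_2' gives 14.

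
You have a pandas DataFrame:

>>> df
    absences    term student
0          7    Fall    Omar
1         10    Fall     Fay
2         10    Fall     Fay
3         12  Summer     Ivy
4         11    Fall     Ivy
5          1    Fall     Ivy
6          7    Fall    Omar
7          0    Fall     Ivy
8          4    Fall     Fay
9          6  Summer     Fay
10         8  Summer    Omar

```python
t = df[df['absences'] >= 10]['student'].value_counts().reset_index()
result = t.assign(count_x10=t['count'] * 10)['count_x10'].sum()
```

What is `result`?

filter rows where absences >= 10:
   absences    term student
1        10    Fall     Fay
2        10    Fall     Fay
3        12  Summer     Ivy
4        11    Fall     Ivy
value_counts of student:
student
Fay    2
Ivy    2
Name: count, dtype: int64
reset_index():
  student  count
0     Fay      2
1     Ivy      2
add column count_x10 = t['count'] * 10:
  student  count  count_x10
0     Fay      2         20
1     Ivy      2         20
Finally, sum of column 'count_x10' = 40.

40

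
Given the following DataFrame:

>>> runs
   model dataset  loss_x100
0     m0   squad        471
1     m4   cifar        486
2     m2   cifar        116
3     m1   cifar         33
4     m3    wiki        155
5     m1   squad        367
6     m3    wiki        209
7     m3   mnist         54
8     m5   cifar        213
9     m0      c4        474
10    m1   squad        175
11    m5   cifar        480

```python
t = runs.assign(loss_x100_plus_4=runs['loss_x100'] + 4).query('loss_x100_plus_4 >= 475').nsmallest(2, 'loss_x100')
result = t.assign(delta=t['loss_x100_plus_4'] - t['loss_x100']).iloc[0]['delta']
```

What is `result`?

add column loss_x100_plus_4 = runs['loss_x100'] + 4:
   model dataset  loss_x100  loss_x100_plus_4
0     m0   squad        471               475
1     m4   cifar        486               490
2     m2   cifar        116               120
3     m1   cifar         33                37
4     m3    wiki        155               159
5     m1   squad        367               371
6     m3    wiki        209               213
7     m3   mnist         54                58
8     m5   cifar        213               217
9     m0      c4        474               478
10    m1   squad        175               179
11    m5   cifar        480               484
filter rows where loss_x100_plus_4 >= 475:
   model dataset  loss_x100  loss_x100_plus_4
0     m0   squad        471               475
1     m4   cifar        486               490
9     m0      c4        474               478
11    m5   cifar        480               484
take 2 rows with smallest loss_x100:
  model dataset  loss_x100  loss_x100_plus_4
0    m0   squad        471               475
9    m0      c4        474               478
add column delta = t['loss_x100_plus_4'] - t['loss_x100']:
  model dataset  loss_x100  loss_x100_plus_4  delta
0    m0   squad        471               475      4
9    m0      c4        474               478      4
The value at position 0, column 'delta' is 4.

4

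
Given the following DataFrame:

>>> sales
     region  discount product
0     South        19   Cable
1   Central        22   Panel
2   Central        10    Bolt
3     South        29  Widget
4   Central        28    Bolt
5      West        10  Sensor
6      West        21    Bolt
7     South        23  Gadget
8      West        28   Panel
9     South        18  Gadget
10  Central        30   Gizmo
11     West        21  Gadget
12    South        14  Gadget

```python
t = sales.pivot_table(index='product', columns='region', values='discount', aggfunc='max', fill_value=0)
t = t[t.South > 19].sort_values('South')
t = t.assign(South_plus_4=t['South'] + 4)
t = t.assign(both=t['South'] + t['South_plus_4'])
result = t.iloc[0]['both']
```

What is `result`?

50

pivot: rows=product, cols=region, max(discount):
region   Central  South  West
product                      
Bolt          28      0    21
Cable          0     19     0
Gadget         0     23    21
Gizmo         30      0     0
Panel         22      0    28
Sensor         0      0    10
Widget         0     29     0
filter rows where South > 19:
region   Central  South  West
product                      
Gadget         0     23    21
Widget         0     29     0
sort by South:
region   Central  South  West
product                      
Gadget         0     23    21
Widget         0     29     0
add column South_plus_4 = t['South'] + 4:
region   Central  South  West  South_plus_4
product                                    
Gadget         0     23    21            27
Widget         0     29     0            33
add column both = t['South'] + t['South_plus_4']:
region   Central  South  West  South_plus_4  both
product                                          
Gadget         0     23    21            27    50
Widget         0     29     0            33    62
value at position 0, column 'both' → 50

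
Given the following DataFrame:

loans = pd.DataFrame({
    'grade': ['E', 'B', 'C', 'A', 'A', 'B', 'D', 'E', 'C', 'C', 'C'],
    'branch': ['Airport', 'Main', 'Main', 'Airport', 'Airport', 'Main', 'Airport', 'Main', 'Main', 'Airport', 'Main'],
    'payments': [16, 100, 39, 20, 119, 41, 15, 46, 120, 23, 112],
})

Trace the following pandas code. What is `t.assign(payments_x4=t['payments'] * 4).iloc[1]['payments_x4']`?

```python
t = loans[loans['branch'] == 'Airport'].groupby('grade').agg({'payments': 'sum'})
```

92

filter rows where branch == 'Airport':
  grade   branch  payments
0     E  Airport        16
3     A  Airport        20
4     A  Airport       119
6     D  Airport        15
9     C  Airport        23
group by grade, sum of payments:
       payments
grade          
A           139
C            23
D            15
E            16
add column payments_x4 = t['payments'] * 4:
       payments  payments_x4
grade                       
A           139          556
C            23           92
D            15           60
E            16           64
Then the value at position 1, column 'payments_x4': 92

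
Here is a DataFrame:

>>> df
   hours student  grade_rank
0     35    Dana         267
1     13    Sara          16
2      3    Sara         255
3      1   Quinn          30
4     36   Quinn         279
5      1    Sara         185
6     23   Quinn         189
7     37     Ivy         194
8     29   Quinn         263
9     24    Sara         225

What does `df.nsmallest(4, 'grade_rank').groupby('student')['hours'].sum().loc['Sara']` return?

take 4 rows with smallest grade_rank:
   hours student  grade_rank
1     13    Sara          16
3      1   Quinn          30
5      1    Sara         185
6     23   Quinn         189
group by student, sum of hours:
student
Quinn    24
Sara     14
Name: hours, dtype: int64

14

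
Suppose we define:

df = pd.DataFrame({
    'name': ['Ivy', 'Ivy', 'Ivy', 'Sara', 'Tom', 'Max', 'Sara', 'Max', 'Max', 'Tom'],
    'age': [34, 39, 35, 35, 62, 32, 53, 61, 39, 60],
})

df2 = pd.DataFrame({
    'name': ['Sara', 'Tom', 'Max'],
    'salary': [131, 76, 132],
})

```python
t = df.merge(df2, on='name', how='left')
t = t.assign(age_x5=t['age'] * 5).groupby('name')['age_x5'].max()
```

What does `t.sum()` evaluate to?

merge on 'name' (how='left') → 10 rows:
   name  age  salary
0   Ivy   34     NaN
1   Ivy   39     NaN
2   Ivy   35     NaN
3  Sara   35   131.0
4   Tom   62    76.0
5   Max   32   132.0
6  Sara   53   131.0
7   Max   61   132.0
8   Max   39   132.0
9   Tom   60    76.0
add column age_x5 = t['age'] * 5:
   name  age  salary  age_x5
0   Ivy   34     NaN     170
1   Ivy   39     NaN     195
2   Ivy   35     NaN     175
3  Sara   35   131.0     175
4   Tom   62    76.0     310
5   Max   32   132.0     160
6  Sara   53   131.0     265
7   Max   61   132.0     305
8   Max   39   132.0     195
9   Tom   60    76.0     300
group by name, max of age_x5:
name
Ivy     195
Max     305
Sara    265
Tom     310
Name: age_x5, dtype: int64
Hence 1075.

1075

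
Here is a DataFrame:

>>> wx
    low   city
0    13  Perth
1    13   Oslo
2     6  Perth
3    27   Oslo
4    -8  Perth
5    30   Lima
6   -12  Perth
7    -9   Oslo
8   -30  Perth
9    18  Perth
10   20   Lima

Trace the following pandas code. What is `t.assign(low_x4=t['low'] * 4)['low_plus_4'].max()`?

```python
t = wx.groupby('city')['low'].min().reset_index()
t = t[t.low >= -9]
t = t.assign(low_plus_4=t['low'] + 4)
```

group by city, min of low:
city
Lima     20
Oslo     -9
Perth   -30
Name: low, dtype: int64
reset_index():
    city  low
0   Lima   20
1   Oslo   -9
2  Perth  -30
filter rows where low >= -9:
   city  low
0  Lima   20
1  Oslo   -9
add column low_plus_4 = t['low'] + 4:
   city  low  low_plus_4
0  Lima   20          24
1  Oslo   -9          -5
add column low_x4 = t['low'] * 4:
   city  low  low_plus_4  low_x4
0  Lima   20          24      80
1  Oslo   -9          -5     -36

24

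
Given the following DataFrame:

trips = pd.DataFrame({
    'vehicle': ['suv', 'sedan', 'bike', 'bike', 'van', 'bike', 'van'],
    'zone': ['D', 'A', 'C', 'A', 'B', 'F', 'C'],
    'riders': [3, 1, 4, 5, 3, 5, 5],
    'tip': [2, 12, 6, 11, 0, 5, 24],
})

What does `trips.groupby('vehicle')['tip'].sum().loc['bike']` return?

group by vehicle, sum of tip:
vehicle
bike     22
sedan    12
suv       2
van      24
Name: tip, dtype: int64
Finally, value at index 'bike' = 22.

22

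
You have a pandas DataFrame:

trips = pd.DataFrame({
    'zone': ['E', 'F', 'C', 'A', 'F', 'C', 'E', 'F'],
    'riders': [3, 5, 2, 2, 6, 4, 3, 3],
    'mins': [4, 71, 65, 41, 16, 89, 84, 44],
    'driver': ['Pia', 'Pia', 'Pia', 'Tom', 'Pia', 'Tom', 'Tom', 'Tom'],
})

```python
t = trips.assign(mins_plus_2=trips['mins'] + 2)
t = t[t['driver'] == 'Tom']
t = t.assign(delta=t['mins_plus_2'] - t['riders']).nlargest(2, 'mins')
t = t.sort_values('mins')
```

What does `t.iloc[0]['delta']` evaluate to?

add column mins_plus_2 = trips['mins'] + 2:
  zone  riders  mins driver  mins_plus_2
0    E       3     4    Pia            6
1    F       5    71    Pia           73
2    C       2    65    Pia           67
3    A       2    41    Tom           43
4    F       6    16    Pia           18
5    C       4    89    Tom           91
6    E       3    84    Tom           86
7    F       3    44    Tom           46
filter rows where driver == 'Tom':
  zone  riders  mins driver  mins_plus_2
3    A       2    41    Tom           43
5    C       4    89    Tom           91
6    E       3    84    Tom           86
7    F       3    44    Tom           46
add column delta = t['mins_plus_2'] - t['riders']:
  zone  riders  mins driver  mins_plus_2  delta
3    A       2    41    Tom           43     41
5    C       4    89    Tom           91     87
6    E       3    84    Tom           86     83
7    F       3    44    Tom           46     43
take 2 rows with largest mins:
  zone  riders  mins driver  mins_plus_2  delta
5    C       4    89    Tom           91     87
6    E       3    84    Tom           86     83
sort by mins:
  zone  riders  mins driver  mins_plus_2  delta
6    E       3    84    Tom           86     83
5    C       4    89    Tom           91     87
Finally, value at position 0, column 'delta' = 83.

83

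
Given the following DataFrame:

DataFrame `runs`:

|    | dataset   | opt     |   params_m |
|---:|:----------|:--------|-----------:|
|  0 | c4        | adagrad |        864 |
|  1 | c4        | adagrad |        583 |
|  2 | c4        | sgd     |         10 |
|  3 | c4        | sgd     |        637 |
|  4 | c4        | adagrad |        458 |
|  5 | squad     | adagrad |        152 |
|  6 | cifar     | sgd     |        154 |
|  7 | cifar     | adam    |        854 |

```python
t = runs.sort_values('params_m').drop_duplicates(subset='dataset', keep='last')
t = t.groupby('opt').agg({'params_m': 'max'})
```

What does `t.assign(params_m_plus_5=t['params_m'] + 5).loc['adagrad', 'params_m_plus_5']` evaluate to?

869

sort by params_m:
  dataset      opt  params_m
2      c4      sgd        10
5   squad  adagrad       152
6   cifar      sgd       154
4      c4  adagrad       458
1      c4  adagrad       583
3      c4      sgd       637
7   cifar     adam       854
0      c4  adagrad       864
drop duplicate dataset (keep=last):
  dataset      opt  params_m
5   squad  adagrad       152
7   cifar     adam       854
0      c4  adagrad       864
group by opt, max of params_m:
         params_m
opt              
adagrad       864
adam          854
add column params_m_plus_5 = t['params_m'] + 5:
         params_m  params_m_plus_5
opt                               
adagrad       864              869
adam          854              859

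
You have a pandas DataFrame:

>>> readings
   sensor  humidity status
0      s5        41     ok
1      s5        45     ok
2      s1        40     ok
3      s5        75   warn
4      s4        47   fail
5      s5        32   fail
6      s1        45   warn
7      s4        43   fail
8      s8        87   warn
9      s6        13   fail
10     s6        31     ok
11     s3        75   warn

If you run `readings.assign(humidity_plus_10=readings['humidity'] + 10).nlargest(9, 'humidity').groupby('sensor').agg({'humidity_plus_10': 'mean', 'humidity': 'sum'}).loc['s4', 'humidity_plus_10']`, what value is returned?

55.0

add column humidity_plus_10 = readings['humidity'] + 10:
   sensor  humidity status  humidity_plus_10
0      s5        41     ok                51
1      s5        45     ok                55
2      s1        40     ok                50
3      s5        75   warn                85
4      s4        47   fail                57
5      s5        32   fail                42
6      s1        45   warn                55
7      s4        43   fail                53
8      s8        87   warn                97
9      s6        13   fail                23
10     s6        31     ok                41
11     s3        75   warn                85
take 9 rows with largest humidity:
   sensor  humidity status  humidity_plus_10
8      s8        87   warn                97
3      s5        75   warn                85
11     s3        75   warn                85
4      s4        47   fail                57
1      s5        45     ok                55
6      s1        45   warn                55
7      s4        43   fail                53
0      s5        41     ok                51
2      s1        40     ok                50
group by sensor: mean(humidity_plus_10), sum(humidity):
        humidity_plus_10  humidity
sensor                            
s1             52.500000        85
s3             85.000000        75
s4             55.000000        90
s5             63.666667       161
s8             97.000000        87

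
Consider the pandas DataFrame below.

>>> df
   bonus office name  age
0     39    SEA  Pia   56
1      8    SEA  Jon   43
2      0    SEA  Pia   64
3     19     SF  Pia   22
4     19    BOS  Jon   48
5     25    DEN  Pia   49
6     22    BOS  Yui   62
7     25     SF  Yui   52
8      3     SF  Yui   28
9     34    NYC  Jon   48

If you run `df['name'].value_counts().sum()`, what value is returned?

10

value_counts of name:
name
Pia    4
Jon    3
Yui    3
Name: count, dtype: int64
Reading off the sum of the resulting series, we get 10.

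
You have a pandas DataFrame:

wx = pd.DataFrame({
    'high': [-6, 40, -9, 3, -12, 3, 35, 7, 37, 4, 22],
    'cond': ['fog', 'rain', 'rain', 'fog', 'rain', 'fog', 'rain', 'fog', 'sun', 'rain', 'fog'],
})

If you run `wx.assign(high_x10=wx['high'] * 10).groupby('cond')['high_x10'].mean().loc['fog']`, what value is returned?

58.0

add column high_x10 = wx['high'] * 10:
    high  cond  high_x10
0     -6   fog       -60
1     40  rain       400
2     -9  rain       -90
3      3   fog        30
4    -12  rain      -120
5      3   fog        30
6     35  rain       350
7      7   fog        70
8     37   sun       370
9      4  rain        40
10    22   fog       220
group by cond, mean of high_x10:
cond
fog      58.0
rain    116.0
sun     370.0
Name: high_x10, dtype: float64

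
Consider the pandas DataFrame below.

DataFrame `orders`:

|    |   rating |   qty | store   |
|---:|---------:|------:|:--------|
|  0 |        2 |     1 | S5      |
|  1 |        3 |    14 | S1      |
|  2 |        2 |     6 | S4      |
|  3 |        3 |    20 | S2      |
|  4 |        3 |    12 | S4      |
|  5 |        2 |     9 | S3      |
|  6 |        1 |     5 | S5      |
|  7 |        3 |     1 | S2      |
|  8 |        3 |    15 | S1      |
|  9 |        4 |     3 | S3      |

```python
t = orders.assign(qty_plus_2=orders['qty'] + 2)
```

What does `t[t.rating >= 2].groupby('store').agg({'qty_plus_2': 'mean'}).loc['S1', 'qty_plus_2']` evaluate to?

16.5

add column qty_plus_2 = orders['qty'] + 2:
   rating  qty store  qty_plus_2
0       2    1    S5           3
1       3   14    S1          16
2       2    6    S4           8
3       3   20    S2          22
4       3   12    S4          14
5       2    9    S3          11
6       1    5    S5           7
7       3    1    S2           3
8       3   15    S1          17
9       4    3    S3           5
filter rows where rating >= 2:
   rating  qty store  qty_plus_2
0       2    1    S5           3
1       3   14    S1          16
2       2    6    S4           8
3       3   20    S2          22
4       3   12    S4          14
5       2    9    S3          11
7       3    1    S2           3
8       3   15    S1          17
9       4    3    S3           5
group by store, mean of qty_plus_2:
       qty_plus_2
store            
S1           16.5
S2           12.5
S3            8.0
S4           11.0
S5            3.0
Finally, value at row 'S1', column 'qty_plus_2' = 16.5.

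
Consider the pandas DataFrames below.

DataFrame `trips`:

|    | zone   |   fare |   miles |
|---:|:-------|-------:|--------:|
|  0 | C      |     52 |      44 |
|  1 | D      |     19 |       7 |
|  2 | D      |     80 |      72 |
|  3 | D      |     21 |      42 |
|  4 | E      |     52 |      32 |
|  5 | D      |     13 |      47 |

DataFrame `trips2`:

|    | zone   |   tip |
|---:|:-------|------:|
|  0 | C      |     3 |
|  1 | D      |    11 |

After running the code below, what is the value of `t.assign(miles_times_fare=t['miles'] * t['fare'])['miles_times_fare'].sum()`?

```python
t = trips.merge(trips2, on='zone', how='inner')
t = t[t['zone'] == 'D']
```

merge on 'zone' (how='inner') → 5 rows:
  zone  fare  miles  tip
0    C    52     44    3
1    D    19      7   11
2    D    80     72   11
3    D    21     42   11
4    D    13     47   11
filter rows where zone == 'D':
  zone  fare  miles  tip
1    D    19      7   11
2    D    80     72   11
3    D    21     42   11
4    D    13     47   11
add column miles_times_fare = t['miles'] * t['fare']:
  zone  fare  miles  tip  miles_times_fare
1    D    19      7   11               133
2    D    80     72   11              5760
3    D    21     42   11               882
4    D    13     47   11               611

7386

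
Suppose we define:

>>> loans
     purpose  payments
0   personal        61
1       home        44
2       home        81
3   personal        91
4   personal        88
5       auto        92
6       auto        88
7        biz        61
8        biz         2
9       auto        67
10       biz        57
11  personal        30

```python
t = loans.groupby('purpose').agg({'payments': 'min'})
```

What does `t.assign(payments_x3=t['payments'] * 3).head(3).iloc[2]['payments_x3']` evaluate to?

group by purpose, min of payments:
          payments
purpose           
auto            67
biz              2
home            44
personal        30
add column payments_x3 = t['payments'] * 3:
          payments  payments_x3
purpose                        
auto            67          201
biz              2            6
home            44          132
personal        30           90
take first 3 rows:
         payments  payments_x3
purpose                       
auto           67          201
biz             2            6
home           44          132
Hence 132.

132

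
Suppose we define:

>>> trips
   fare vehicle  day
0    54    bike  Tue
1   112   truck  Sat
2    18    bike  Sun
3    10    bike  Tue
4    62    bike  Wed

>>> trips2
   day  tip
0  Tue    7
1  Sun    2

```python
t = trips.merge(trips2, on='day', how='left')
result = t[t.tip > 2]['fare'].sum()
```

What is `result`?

64

merge on 'day' (how='left') → 5 rows:
   fare vehicle  day  tip
0    54    bike  Tue  7.0
1   112   truck  Sat  NaN
2    18    bike  Sun  2.0
3    10    bike  Tue  7.0
4    62    bike  Wed  NaN
filter rows where tip > 2:
   fare vehicle  day  tip
0    54    bike  Tue  7.0
3    10    bike  Tue  7.0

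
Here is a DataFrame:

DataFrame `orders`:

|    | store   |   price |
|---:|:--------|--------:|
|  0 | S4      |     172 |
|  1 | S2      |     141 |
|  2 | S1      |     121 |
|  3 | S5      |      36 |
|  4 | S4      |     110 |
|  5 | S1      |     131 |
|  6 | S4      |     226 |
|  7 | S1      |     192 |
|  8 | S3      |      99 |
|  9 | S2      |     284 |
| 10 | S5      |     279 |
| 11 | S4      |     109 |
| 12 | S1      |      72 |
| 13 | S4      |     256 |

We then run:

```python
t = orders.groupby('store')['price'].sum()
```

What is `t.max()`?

group by store, sum of price:
store
S1    516
S2    425
S3     99
S4    873
S5    315
Name: price, dtype: int64
max of the resulting series → 873

873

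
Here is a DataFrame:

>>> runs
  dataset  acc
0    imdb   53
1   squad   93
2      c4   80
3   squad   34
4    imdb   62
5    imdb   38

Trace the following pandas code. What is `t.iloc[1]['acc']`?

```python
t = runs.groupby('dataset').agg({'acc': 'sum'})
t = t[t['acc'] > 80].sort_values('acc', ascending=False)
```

group by dataset, sum of acc:
         acc
dataset     
c4        80
imdb     153
squad    127
filter rows where acc > 80:
         acc
dataset     
imdb     153
squad    127
sort by acc descending:
         acc
dataset     
imdb     153
squad    127
Then the value at position 1, column 'acc': 127

127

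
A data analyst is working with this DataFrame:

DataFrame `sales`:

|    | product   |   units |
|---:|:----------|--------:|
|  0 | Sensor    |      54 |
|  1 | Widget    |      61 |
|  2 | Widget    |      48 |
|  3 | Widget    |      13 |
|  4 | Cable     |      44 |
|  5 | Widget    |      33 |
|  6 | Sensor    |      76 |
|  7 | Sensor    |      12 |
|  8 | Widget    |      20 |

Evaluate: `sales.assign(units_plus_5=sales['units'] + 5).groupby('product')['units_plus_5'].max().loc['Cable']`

add column units_plus_5 = sales['units'] + 5:
  product  units  units_plus_5
0  Sensor     54            59
1  Widget     61            66
2  Widget     48            53
3  Widget     13            18
4   Cable     44            49
5  Widget     33            38
6  Sensor     76            81
7  Sensor     12            17
8  Widget     20            25
group by product, max of units_plus_5:
product
Cable     49
Sensor    81
Widget    66
Name: units_plus_5, dtype: int64
Reading off the value at index 'Cable', we get 49.

49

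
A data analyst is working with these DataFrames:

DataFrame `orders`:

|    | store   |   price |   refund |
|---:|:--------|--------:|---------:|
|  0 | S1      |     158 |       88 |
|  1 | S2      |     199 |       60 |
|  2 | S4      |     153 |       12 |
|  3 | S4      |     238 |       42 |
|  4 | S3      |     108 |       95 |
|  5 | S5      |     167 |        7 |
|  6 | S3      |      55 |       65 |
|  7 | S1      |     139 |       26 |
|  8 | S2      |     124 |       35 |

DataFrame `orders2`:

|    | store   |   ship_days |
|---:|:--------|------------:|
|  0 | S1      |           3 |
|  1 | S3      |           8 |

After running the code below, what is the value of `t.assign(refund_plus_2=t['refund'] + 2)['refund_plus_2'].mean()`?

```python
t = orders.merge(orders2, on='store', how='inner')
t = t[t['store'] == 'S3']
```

merge on 'store' (how='inner') → 4 rows:
  store  price  refund  ship_days
0    S1    158      88          3
1    S3    108      95          8
2    S3     55      65          8
3    S1    139      26          3
filter rows where store == 'S3':
  store  price  refund  ship_days
1    S3    108      95          8
2    S3     55      65          8
add column refund_plus_2 = t['refund'] + 2:
  store  price  refund  ship_days  refund_plus_2
1    S3    108      95          8             97
2    S3     55      65          8             67
The mean of column 'refund_plus_2' is 82.0.

82.0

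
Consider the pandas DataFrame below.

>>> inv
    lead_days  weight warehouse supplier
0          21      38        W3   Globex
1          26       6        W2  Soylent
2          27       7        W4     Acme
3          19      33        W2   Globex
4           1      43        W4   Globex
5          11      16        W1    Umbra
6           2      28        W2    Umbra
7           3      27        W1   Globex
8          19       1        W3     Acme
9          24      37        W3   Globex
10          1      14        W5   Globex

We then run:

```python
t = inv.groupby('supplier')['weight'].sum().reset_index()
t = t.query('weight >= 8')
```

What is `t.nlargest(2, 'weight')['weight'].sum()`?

236

group by supplier, sum of weight:
supplier
Acme         8
Globex     192
Soylent      6
Umbra       44
Name: weight, dtype: int64
reset_index():
  supplier  weight
0     Acme       8
1   Globex     192
2  Soylent       6
3    Umbra      44
filter rows where weight >= 8:
  supplier  weight
0     Acme       8
1   Globex     192
3    Umbra      44
take 2 rows with largest weight:
  supplier  weight
1   Globex     192
3    Umbra      44
Finally, sum of column 'weight' = 236.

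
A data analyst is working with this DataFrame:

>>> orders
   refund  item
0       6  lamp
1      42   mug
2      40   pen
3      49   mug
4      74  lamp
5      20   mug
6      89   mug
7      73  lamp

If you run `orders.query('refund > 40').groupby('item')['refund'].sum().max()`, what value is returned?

180

filter rows where refund > 40:
   refund  item
1      42   mug
3      49   mug
4      74  lamp
6      89   mug
7      73  lamp
group by item, sum of refund:
item
lamp    147
mug     180
Name: refund, dtype: int64
Hence 180.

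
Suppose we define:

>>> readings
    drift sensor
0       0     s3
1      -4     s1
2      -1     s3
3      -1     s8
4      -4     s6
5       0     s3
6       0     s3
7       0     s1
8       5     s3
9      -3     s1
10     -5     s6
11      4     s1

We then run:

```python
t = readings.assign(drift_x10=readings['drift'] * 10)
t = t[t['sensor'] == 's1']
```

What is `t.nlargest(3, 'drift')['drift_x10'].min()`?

add column drift_x10 = readings['drift'] * 10:
    drift sensor  drift_x10
0       0     s3          0
1      -4     s1        -40
2      -1     s3        -10
3      -1     s8        -10
4      -4     s6        -40
5       0     s3          0
6       0     s3          0
7       0     s1          0
8       5     s3         50
9      -3     s1        -30
10     -5     s6        -50
11      4     s1         40
filter rows where sensor == 's1':
    drift sensor  drift_x10
1      -4     s1        -40
7       0     s1          0
9      -3     s1        -30
11      4     s1         40
take 3 rows with largest drift:
    drift sensor  drift_x10
11      4     s1         40
7       0     s1          0
9      -3     s1        -30
Then the min of column 'drift_x10': -30

-30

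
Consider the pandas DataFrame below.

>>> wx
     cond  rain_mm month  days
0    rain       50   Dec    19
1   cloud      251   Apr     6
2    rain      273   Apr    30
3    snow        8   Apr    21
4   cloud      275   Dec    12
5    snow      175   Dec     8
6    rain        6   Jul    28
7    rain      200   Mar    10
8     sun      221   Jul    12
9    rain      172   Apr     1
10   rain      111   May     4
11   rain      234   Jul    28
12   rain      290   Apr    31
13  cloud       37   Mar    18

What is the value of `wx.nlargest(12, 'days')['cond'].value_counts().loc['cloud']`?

take 12 rows with largest days:
     cond  rain_mm month  days
12   rain      290   Apr    31
2    rain      273   Apr    30
6    rain        6   Jul    28
11   rain      234   Jul    28
3    snow        8   Apr    21
0    rain       50   Dec    19
13  cloud       37   Mar    18
4   cloud      275   Dec    12
8     sun      221   Jul    12
7    rain      200   Mar    10
5    snow      175   Dec     8
1   cloud      251   Apr     6
value_counts of cond:
cond
rain     6
cloud    3
snow     2
sun      1
Name: count, dtype: int64

3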